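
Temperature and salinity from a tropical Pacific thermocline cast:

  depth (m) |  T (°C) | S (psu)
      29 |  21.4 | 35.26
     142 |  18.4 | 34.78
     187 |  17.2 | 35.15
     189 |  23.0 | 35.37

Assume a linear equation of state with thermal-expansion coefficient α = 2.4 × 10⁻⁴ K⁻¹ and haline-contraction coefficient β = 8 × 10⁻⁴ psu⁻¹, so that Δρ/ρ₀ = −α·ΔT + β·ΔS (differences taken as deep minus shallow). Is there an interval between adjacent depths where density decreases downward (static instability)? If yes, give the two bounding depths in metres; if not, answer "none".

187–189 m

Evaluate Δρ/ρ₀ = −αΔT + βΔS across each adjacent pair:
  29–142 m: −αΔT+βΔS = −(2.4 × 10⁻⁴)(-3.0)+(8 × 10⁻⁴)(-0.48) = 3.4 × 10⁻⁴ → stable
  142–187 m: −αΔT+βΔS = −(2.4 × 10⁻⁴)(-1.2)+(8 × 10⁻⁴)(+0.37) = 5.8 × 10⁻⁴ → stable
  187–189 m: −αΔT+βΔS = −(2.4 × 10⁻⁴)(+5.8)+(8 × 10⁻⁴)(+0.22) = -1.2 × 10⁻³ → UNSTABLE
The 187–189 m interval has Δρ < 0: lighter water underlies denser water.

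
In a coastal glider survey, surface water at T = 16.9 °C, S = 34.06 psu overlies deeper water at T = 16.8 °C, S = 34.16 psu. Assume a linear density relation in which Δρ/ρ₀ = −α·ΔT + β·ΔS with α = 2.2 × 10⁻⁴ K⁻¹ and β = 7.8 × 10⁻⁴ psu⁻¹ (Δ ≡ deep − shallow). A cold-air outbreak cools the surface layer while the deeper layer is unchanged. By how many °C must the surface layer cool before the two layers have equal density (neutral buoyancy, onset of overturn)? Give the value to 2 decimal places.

0.45 °C

Neutral buoyancy requires Δρ = 0, i.e. −α(T_deep − T_surf′) + β(S_deep − S_surf) = 0.
T_surf′ = T_deep − (β/α)·ΔS = 16.8 − (7.8 × 10⁻⁴/2.2 × 10⁻⁴)·(+0.10) = 16.4455 °C.
Cooling required: 16.9 − (16.4455) = 0.4545 °C.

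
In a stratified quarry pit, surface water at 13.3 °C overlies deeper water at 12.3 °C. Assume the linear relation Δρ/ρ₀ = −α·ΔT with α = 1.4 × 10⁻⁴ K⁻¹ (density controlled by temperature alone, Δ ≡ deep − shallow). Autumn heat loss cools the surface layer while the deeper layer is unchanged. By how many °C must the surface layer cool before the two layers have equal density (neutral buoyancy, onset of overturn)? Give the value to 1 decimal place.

1.0 °C

With temperature the only control, equal density requires T_surf′ = T_deep.
T_surf′ = 12.3 °C.
Cooling required: 13.3 − 12.3 = 1.0 °C.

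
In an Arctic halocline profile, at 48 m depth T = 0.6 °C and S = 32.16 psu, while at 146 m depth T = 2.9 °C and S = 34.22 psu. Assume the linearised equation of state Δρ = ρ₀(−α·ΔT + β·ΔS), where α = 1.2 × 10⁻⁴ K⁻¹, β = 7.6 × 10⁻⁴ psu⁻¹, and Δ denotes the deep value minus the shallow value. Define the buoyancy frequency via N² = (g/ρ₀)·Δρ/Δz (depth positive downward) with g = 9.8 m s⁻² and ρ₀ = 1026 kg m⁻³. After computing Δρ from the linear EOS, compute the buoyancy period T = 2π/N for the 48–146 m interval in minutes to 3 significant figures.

9.22 min

ΔT = +2.3 K, ΔS = +2.06 psu (deep − shallow).
Δρ/ρ₀ = −αΔT + βΔS = -2.76 × 10⁻⁴ + 1.5656 × 10⁻³ = 1.2896 × 10⁻³, so Δρ ≈ 1.323 kg m⁻³.
N² = (g/ρ₀)·Δρ/Δz = g·(Δρ/ρ₀)/Δz = 9.8 × 1.2896 × 10⁻³ / 98 = 1.2896 × 10⁻⁴ s⁻².
N = √(1.2896 × 10⁻⁴) = 0.011356 rad s⁻¹ → T = 2π/N = 553.29 s = 9.2215 min ≈ 9.22 min.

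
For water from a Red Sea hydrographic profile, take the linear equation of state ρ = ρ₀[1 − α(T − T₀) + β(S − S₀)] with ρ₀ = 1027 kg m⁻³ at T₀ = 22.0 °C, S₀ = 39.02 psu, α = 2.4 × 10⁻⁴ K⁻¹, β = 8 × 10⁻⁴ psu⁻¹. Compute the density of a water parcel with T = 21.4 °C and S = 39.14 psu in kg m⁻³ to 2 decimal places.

T − T₀ = -0.6 K, S − S₀ = +0.12 psu.
Bracket = 1 − α·(-0.6) + β·(+0.12) = 1 + (2.40 × 10⁻⁴) = 1.0002400.
ρ = 1027 × 1.0002400 = 1027.25 kg m⁻³.

1027.25 kg m⁻³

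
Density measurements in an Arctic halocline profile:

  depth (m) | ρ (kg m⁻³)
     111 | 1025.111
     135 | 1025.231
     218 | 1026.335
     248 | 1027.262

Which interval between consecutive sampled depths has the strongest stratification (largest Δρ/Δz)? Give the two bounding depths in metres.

Compute the density gradient over each adjacent pair:
  111–135 m: Δρ/Δz = 0.120/24 = 5.0 × 10⁻³ kg m⁻⁴
  135–218 m: Δρ/Δz = 1.104/83 = 0.013 kg m⁻⁴
  218–248 m: Δρ/Δz = 0.927/30 = 0.031 kg m⁻⁴
The largest gradient is in the 218–248 m interval — the pycnocline.

218–248 m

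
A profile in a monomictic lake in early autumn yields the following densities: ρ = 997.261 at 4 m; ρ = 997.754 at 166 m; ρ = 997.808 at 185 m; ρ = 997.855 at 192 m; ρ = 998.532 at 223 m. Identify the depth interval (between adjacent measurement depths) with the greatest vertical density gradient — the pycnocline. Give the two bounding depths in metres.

192–223 m

Compute the density gradient over each adjacent pair:
  4–166 m: Δρ/Δz = 0.493/162 = 3.0 × 10⁻³ kg m⁻⁴
  166–185 m: Δρ/Δz = 0.054/19 = 2.8 × 10⁻³ kg m⁻⁴
  185–192 m: Δρ/Δz = 0.047/7 = 6.7 × 10⁻³ kg m⁻⁴
  192–223 m: Δρ/Δz = 0.677/31 = 0.022 kg m⁻⁴
The largest gradient is in the 192–223 m interval — the pycnocline.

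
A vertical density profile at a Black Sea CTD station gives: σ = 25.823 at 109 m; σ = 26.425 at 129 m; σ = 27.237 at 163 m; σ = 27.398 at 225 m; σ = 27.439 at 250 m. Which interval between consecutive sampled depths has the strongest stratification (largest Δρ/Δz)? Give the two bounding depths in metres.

109–129 m

Compute the density gradient over each adjacent pair:
  109–129 m: Δρ/Δz = 0.602/20 = 0.030 kg m⁻⁴
  129–163 m: Δρ/Δz = 0.812/34 = 0.024 kg m⁻⁴
  163–225 m: Δρ/Δz = 0.161/62 = 2.6 × 10⁻³ kg m⁻⁴
  225–250 m: Δρ/Δz = 0.041/25 = 1.6 × 10⁻³ kg m⁻⁴
The largest gradient is in the 109–129 m interval — the pycnocline.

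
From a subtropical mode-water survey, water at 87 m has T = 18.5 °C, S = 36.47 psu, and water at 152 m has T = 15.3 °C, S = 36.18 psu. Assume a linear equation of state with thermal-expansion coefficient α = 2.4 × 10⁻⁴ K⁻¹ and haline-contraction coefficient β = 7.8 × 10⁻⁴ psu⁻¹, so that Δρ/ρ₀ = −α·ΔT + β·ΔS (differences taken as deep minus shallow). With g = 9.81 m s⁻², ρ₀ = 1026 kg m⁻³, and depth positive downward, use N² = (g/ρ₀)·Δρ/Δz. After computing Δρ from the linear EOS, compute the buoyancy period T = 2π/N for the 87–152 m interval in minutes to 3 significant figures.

11.6 min

ΔT = -3.2 K, ΔS = -0.29 psu (deep − shallow).
Δρ/ρ₀ = −αΔT + βΔS = 7.68 × 10⁻⁴ − 2.262 × 10⁻⁴ = 5.418 × 10⁻⁴, so Δρ ≈ 0.5559 kg m⁻³.
N² = (g/ρ₀)·Δρ/Δz = g·(Δρ/ρ₀)/Δz = 9.81 × 5.418 × 10⁻⁴ / 65 = 8.1770 × 10⁻⁵ s⁻².
N = √(8.1770 × 10⁻⁵) = 9.0427 × 10⁻³ rad s⁻¹ → T = 2π/N = 694.84 s = 11.581 min ≈ 11.6 min.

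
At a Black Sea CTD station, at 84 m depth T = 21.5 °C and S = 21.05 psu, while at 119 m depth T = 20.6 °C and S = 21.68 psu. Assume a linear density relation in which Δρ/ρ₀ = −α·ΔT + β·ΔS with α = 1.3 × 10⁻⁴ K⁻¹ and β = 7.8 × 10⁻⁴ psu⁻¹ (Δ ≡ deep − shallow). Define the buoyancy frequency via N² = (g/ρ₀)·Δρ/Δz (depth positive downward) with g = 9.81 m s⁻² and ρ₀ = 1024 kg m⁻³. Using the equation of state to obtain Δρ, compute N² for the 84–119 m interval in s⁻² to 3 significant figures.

1.71 × 10⁻⁴ s⁻²

ΔT = -0.9 K, ΔS = +0.63 psu (deep − shallow).
Δρ/ρ₀ = −αΔT + βΔS = 1.17 × 10⁻⁴ + 4.914 × 10⁻⁴ = 6.084 × 10⁻⁴, so Δρ ≈ 0.6230 kg m⁻³.
N² = (g/ρ₀)·Δρ/Δz = g·(Δρ/ρ₀)/Δz = 9.81 × 6.084 × 10⁻⁴ / 35 = 1.7053 × 10⁻⁴ s⁻² ≈ 1.71 × 10⁻⁴ s⁻².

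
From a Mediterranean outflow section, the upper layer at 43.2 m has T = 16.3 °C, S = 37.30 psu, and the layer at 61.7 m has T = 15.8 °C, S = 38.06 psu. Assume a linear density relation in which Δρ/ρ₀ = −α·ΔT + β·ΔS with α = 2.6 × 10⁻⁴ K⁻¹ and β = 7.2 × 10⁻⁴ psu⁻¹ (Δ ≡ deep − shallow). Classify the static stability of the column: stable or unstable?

stable

ΔT = 15.8 − 16.3 = -0.5 K and ΔS = 38.06 − 37.30 = +0.76 psu (deep − shallow).
−αΔT = 1.30 × 10⁻⁴; βΔS = 5.472 × 10⁻⁴; sum Δρ/ρ₀ = 6.772 × 10⁻⁴.
Δρ/ρ₀ > 0, so Δρ > 0: deeper water is denser → statically stable.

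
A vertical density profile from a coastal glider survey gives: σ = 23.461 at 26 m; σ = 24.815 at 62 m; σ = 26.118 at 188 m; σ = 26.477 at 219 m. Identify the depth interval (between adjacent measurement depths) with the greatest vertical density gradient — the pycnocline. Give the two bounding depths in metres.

26–62 m

Compute the density gradient over each adjacent pair:
  26–62 m: Δρ/Δz = 1.354/36 = 0.038 kg m⁻⁴
  62–188 m: Δρ/Δz = 1.303/126 = 0.010 kg m⁻⁴
  188–219 m: Δρ/Δz = 0.359/31 = 0.012 kg m⁻⁴
The largest gradient is in the 26–62 m interval — the pycnocline.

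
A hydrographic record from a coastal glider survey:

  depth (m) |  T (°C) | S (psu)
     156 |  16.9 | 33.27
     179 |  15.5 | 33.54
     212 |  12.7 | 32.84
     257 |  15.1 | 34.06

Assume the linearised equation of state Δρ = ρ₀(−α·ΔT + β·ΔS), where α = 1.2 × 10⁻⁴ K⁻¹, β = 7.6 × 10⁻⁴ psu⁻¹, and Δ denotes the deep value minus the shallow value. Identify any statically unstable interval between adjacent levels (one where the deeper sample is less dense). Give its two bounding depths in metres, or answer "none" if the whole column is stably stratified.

179–212 m

Evaluate Δρ/ρ₀ = −αΔT + βΔS across each adjacent pair:
  156–179 m: −αΔT+βΔS = −(1.2 × 10⁻⁴)(-1.4)+(7.6 × 10⁻⁴)(+0.27) = 3.7 × 10⁻⁴ → stable
  179–212 m: −αΔT+βΔS = −(1.2 × 10⁻⁴)(-2.8)+(7.6 × 10⁻⁴)(-0.70) = -2.0 × 10⁻⁴ → UNSTABLE
  212–257 m: −αΔT+βΔS = −(1.2 × 10⁻⁴)(+2.4)+(7.6 × 10⁻⁴)(+1.22) = 6.4 × 10⁻⁴ → stable
The 179–212 m interval has Δρ < 0: lighter water underlies denser water.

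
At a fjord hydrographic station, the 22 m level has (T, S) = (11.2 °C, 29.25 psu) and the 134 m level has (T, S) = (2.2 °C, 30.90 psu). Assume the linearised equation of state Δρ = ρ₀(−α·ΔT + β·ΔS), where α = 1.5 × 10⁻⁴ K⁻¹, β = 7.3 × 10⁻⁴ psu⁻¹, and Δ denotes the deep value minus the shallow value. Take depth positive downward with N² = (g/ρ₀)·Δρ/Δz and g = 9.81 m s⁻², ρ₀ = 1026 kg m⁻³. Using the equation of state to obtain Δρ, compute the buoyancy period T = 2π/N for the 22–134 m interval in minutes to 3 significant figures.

ΔT = -9.0 K, ΔS = +1.65 psu (deep − shallow).
Δρ/ρ₀ = −αΔT + βΔS = 1.35 × 10⁻³ + 1.2045 × 10⁻³ = 2.5545 × 10⁻³, so Δρ ≈ 2.621 kg m⁻³.
N² = (g/ρ₀)·Δρ/Δz = g·(Δρ/ρ₀)/Δz = 9.81 × 2.5545 × 10⁻³ / 112 = 2.2375 × 10⁻⁴ s⁻².
N = √(2.2375 × 10⁻⁴) = 0.014958 rad s⁻¹ → T = 2π/N = 420.06 s = 7.0010 min ≈ 7.00 min.

7.00 min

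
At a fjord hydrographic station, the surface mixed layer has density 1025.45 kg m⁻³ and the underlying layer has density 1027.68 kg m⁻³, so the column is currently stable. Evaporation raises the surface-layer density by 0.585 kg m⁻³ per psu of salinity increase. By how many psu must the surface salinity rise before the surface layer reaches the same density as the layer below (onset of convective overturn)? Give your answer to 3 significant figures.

3.81 psu

Density deficit of the surface layer: 1027.68 − 1025.45 = 2.23 kg m⁻³.
Required change = 2.23 / 0.585 = 3.81 psu.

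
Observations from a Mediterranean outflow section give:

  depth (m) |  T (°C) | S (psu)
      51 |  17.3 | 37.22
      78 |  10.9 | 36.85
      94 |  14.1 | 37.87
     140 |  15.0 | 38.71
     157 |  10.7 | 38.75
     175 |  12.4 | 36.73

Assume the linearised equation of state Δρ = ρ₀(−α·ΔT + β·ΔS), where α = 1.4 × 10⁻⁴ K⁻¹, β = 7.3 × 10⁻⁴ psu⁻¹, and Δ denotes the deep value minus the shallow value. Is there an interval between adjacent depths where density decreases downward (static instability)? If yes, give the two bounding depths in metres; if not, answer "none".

157–175 m

Evaluate Δρ/ρ₀ = −αΔT + βΔS across each adjacent pair:
  51–78 m: −αΔT+βΔS = −(1.4 × 10⁻⁴)(-6.4)+(7.3 × 10⁻⁴)(-0.37) = 6.3 × 10⁻⁴ → stable
  78–94 m: −αΔT+βΔS = −(1.4 × 10⁻⁴)(+3.2)+(7.3 × 10⁻⁴)(+1.02) = 3.0 × 10⁻⁴ → stable
  94–140 m: −αΔT+βΔS = −(1.4 × 10⁻⁴)(+0.9)+(7.3 × 10⁻⁴)(+0.84) = 4.9 × 10⁻⁴ → stable
  140–157 m: −αΔT+βΔS = −(1.4 × 10⁻⁴)(-4.3)+(7.3 × 10⁻⁴)(+0.04) = 6.3 × 10⁻⁴ → stable
  157–175 m: −αΔT+βΔS = −(1.4 × 10⁻⁴)(+1.7)+(7.3 × 10⁻⁴)(-2.02) = -1.7 × 10⁻³ → UNSTABLE
The 157–175 m interval has Δρ < 0: lighter water underlies denser water.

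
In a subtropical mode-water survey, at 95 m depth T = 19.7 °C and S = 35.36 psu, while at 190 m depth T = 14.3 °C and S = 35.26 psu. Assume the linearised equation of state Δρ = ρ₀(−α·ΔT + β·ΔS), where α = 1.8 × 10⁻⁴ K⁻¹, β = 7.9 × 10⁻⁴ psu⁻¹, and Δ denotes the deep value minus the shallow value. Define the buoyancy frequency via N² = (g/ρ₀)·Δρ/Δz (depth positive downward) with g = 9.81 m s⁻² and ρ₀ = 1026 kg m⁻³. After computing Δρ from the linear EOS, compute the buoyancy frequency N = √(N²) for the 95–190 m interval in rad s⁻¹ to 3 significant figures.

ΔT = -5.4 K, ΔS = -0.10 psu (deep − shallow).
Δρ/ρ₀ = −αΔT + βΔS = 9.72 × 10⁻⁴ − 7.90 × 10⁻⁵ = 8.93 × 10⁻⁴, so Δρ ≈ 0.9162 kg m⁻³.
N² = (g/ρ₀)·Δρ/Δz = g·(Δρ/ρ₀)/Δz = 9.81 × 8.93 × 10⁻⁴ / 95 = 9.2214 × 10⁻⁵ s⁻².
N = √(9.2214 × 10⁻⁵) = 9.6028 × 10⁻³ rad s⁻¹ ≈ 9.60 × 10⁻³ rad s⁻¹.

9.60 × 10⁻³ rad s⁻¹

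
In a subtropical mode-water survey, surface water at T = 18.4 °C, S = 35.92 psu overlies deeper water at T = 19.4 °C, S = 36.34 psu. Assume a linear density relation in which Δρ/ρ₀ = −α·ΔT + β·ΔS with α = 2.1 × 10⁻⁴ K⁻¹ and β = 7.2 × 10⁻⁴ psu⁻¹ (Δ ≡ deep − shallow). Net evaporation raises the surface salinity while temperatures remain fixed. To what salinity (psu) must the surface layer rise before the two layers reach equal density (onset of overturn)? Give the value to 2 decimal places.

Neutral buoyancy requires −α(T_deep − T_surf) + β(S_deep − S_surf′) = 0.
S_surf′ = S_deep − (α/β)·ΔT = 36.34 − (2.1 × 10⁻⁴/7.2 × 10⁻⁴)·(+1.0) = 36.0483 psu.
Increase required: 36.0483 − 35.92 = 0.1283 psu.

36.05 psu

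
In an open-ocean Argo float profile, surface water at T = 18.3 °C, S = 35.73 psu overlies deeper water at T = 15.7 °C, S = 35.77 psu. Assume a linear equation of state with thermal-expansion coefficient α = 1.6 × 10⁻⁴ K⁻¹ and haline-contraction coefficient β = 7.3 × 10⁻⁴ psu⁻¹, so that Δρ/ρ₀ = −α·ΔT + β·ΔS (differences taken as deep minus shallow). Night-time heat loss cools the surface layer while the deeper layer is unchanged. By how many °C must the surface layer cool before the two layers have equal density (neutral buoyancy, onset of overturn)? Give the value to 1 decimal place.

2.8 °C

Neutral buoyancy requires Δρ = 0, i.e. −α(T_deep − T_surf′) + β(S_deep − S_surf) = 0.
T_surf′ = T_deep − (β/α)·ΔS = 15.7 − (7.3 × 10⁻⁴/1.6 × 10⁻⁴)·(+0.04) = 15.518 °C.
Cooling required: 18.3 − (15.518) = 2.782 °C.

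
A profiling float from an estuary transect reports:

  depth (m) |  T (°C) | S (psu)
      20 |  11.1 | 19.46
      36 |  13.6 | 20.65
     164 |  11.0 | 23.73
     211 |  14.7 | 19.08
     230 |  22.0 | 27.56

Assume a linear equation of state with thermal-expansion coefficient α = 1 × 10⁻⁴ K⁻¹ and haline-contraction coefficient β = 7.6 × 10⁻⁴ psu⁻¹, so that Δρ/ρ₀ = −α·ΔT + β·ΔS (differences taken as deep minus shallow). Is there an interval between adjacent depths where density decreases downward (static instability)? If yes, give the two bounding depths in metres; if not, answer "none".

164–211 m

Evaluate Δρ/ρ₀ = −αΔT + βΔS across each adjacent pair:
  20–36 m: −αΔT+βΔS = −(1 × 10⁻⁴)(+2.5)+(7.6 × 10⁻⁴)(+1.19) = 6.5 × 10⁻⁴ → stable
  36–164 m: −αΔT+βΔS = −(1 × 10⁻⁴)(-2.6)+(7.6 × 10⁻⁴)(+3.08) = 2.6 × 10⁻³ → stable
  164–211 m: −αΔT+βΔS = −(1 × 10⁻⁴)(+3.7)+(7.6 × 10⁻⁴)(-4.65) = -3.9 × 10⁻³ → UNSTABLE
  211–230 m: −αΔT+βΔS = −(1 × 10⁻⁴)(+7.3)+(7.6 × 10⁻⁴)(+8.48) = 5.7 × 10⁻³ → stable
The 164–211 m interval has Δρ < 0: lighter water underlies denser water.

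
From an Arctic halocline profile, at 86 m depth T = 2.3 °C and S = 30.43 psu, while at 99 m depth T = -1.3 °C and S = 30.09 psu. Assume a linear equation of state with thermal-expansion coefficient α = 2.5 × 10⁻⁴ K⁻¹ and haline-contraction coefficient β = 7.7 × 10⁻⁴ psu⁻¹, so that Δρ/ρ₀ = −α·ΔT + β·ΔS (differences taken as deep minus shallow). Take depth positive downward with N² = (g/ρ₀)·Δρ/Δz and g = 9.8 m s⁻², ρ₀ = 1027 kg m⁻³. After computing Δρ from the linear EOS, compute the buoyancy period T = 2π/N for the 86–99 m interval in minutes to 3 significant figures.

ΔT = -3.6 K, ΔS = -0.34 psu (deep − shallow).
Δρ/ρ₀ = −αΔT + βΔS = 9.00 × 10⁻⁴ − 2.618 × 10⁻⁴ = 6.382 × 10⁻⁴, so Δρ ≈ 0.6554 kg m⁻³.
N² = (g/ρ₀)·Δρ/Δz = g·(Δρ/ρ₀)/Δz = 9.8 × 6.382 × 10⁻⁴ / 13 = 4.8110 × 10⁻⁴ s⁻².
N = √(4.8110 × 10⁻⁴) = 0.021934 rad s⁻¹ → T = 2π/N = 286.46 s = 4.7743 min ≈ 4.77 min.

4.77 min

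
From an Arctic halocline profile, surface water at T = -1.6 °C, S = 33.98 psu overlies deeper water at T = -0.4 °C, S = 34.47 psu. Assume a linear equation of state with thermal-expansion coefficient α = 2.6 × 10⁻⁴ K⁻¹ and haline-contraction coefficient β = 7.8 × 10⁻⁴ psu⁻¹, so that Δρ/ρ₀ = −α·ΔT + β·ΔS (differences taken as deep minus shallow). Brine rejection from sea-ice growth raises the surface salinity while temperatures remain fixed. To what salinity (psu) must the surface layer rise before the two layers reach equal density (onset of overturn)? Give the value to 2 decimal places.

34.07 psu

Neutral buoyancy requires −α(T_deep − T_surf) + β(S_deep − S_surf′) = 0.
S_surf′ = S_deep − (α/β)·ΔT = 34.47 − (2.6 × 10⁻⁴/7.8 × 10⁻⁴)·(+1.2) = 34.0700 psu.
Increase required: 34.0700 − 33.98 = 0.0900 psu.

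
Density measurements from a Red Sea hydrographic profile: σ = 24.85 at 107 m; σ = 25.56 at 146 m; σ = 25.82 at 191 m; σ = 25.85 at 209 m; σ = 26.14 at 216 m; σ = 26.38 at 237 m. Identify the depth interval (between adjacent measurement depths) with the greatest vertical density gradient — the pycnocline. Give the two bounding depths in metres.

209–216 m

Compute the density gradient over each adjacent pair:
  107–146 m: Δρ/Δz = 0.71/39 = 0.018 kg m⁻⁴
  146–191 m: Δρ/Δz = 0.26/45 = 5.8 × 10⁻³ kg m⁻⁴
  191–209 m: Δρ/Δz = 0.03/18 = 1.7 × 10⁻³ kg m⁻⁴
  209–216 m: Δρ/Δz = 0.29/7 = 0.041 kg m⁻⁴
  216–237 m: Δρ/Δz = 0.24/21 = 0.011 kg m⁻⁴
The largest gradient is in the 209–216 m interval — the pycnocline.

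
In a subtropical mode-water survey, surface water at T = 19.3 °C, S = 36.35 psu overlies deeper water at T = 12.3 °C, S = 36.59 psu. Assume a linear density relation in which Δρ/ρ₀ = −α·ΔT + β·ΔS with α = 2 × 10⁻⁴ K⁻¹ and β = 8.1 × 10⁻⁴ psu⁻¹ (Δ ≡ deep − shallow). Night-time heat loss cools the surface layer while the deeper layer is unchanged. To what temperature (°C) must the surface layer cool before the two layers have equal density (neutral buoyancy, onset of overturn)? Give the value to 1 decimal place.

Neutral buoyancy requires Δρ = 0, i.e. −α(T_deep − T_surf′) + β(S_deep − S_surf) = 0.
T_surf′ = T_deep − (β/α)·ΔS = 12.3 − (8.1 × 10⁻⁴/2 × 10⁻⁴)·(+0.24) = 11.328 °C.
Cooling required: 19.3 − (11.328) = 7.972 °C.

11.3 °C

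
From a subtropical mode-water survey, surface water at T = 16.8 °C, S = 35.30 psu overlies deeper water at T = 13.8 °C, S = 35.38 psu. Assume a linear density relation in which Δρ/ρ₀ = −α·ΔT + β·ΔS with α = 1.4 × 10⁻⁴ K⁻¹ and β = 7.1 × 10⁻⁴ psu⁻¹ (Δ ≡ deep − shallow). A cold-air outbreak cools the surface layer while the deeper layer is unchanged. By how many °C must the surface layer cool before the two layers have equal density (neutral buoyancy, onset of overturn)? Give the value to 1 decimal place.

3.4 °C

Neutral buoyancy requires Δρ = 0, i.e. −α(T_deep − T_surf′) + β(S_deep − S_surf) = 0.
T_surf′ = T_deep − (β/α)·ΔS = 13.8 − (7.1 × 10⁻⁴/1.4 × 10⁻⁴)·(+0.08) = 13.394 °C.
Cooling required: 16.8 − (13.394) = 3.406 °C.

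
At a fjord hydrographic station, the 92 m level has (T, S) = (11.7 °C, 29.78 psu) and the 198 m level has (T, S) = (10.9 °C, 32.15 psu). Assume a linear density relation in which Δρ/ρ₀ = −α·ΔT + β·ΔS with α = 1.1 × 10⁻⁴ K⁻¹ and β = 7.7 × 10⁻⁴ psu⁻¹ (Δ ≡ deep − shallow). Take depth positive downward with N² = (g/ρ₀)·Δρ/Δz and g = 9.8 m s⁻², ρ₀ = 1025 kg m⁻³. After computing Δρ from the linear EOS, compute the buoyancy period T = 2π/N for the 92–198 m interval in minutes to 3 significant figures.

ΔT = -0.8 K, ΔS = +2.37 psu (deep − shallow).
Δρ/ρ₀ = −αΔT + βΔS = 8.80 × 10⁻⁵ + 1.8249 × 10⁻³ = 1.9129 × 10⁻³, so Δρ ≈ 1.961 kg m⁻³.
N² = (g/ρ₀)·Δρ/Δz = g·(Δρ/ρ₀)/Δz = 9.8 × 1.9129 × 10⁻³ / 106 = 1.7685 × 10⁻⁴ s⁻².
N = √(1.7685 × 10⁻⁴) = 0.013298 rad s⁻¹ → T = 2π/N = 472.49 s = 7.8748 min ≈ 7.87 min.

7.87 min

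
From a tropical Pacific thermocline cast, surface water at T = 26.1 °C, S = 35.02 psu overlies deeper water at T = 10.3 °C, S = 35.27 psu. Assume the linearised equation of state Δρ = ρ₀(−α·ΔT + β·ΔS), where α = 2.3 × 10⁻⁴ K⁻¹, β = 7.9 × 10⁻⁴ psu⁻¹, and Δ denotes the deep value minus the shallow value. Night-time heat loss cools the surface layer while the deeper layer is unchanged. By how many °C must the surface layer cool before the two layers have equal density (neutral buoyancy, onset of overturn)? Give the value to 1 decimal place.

Neutral buoyancy requires Δρ = 0, i.e. −α(T_deep − T_surf′) + β(S_deep − S_surf) = 0.
T_surf′ = T_deep − (β/α)·ΔS = 10.3 − (7.9 × 10⁻⁴/2.3 × 10⁻⁴)·(+0.25) = 9.441 °C.
Cooling required: 26.1 − (9.441) = 16.659 °C.

16.7 °C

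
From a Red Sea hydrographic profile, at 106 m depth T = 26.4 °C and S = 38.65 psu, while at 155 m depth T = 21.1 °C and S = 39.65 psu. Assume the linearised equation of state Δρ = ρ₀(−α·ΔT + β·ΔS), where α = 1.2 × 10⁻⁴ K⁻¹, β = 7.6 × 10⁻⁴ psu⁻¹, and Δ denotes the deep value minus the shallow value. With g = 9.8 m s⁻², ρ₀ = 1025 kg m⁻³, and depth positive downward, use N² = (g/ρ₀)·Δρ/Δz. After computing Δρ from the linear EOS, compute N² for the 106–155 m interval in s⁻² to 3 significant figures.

2.79 × 10⁻⁴ s⁻²

ΔT = -5.3 K, ΔS = +1.00 psu (deep − shallow).
Δρ/ρ₀ = −αΔT + βΔS = 6.36 × 10⁻⁴ + 7.60 × 10⁻⁴ = 1.396 × 10⁻³, so Δρ ≈ 1.431 kg m⁻³.
N² = (g/ρ₀)·Δρ/Δz = g·(Δρ/ρ₀)/Δz = 9.8 × 1.396 × 10⁻³ / 49 = 2.7920 × 10⁻⁴ s⁻² ≈ 2.79 × 10⁻⁴ s⁻².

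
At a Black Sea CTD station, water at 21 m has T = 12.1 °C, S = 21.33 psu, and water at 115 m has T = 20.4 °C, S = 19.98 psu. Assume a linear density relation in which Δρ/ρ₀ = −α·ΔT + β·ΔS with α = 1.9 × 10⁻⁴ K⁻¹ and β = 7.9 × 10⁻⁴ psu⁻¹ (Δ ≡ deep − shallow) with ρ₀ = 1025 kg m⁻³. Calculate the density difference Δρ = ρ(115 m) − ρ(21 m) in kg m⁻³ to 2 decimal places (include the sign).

ΔT = +8.3 K, ΔS = -1.35 psu (deep − shallow).
Δρ/ρ₀ = −(1.9 × 10⁻⁴)(+8.3) + (7.9 × 10⁻⁴)(-1.35) = -2.6435 × 10⁻³.
Δρ = 1025 × (-2.6435 × 10⁻³) = -2.71 kg m⁻³.
Negative Δρ: lighter below, statically unstable.

-2.71 kg m⁻³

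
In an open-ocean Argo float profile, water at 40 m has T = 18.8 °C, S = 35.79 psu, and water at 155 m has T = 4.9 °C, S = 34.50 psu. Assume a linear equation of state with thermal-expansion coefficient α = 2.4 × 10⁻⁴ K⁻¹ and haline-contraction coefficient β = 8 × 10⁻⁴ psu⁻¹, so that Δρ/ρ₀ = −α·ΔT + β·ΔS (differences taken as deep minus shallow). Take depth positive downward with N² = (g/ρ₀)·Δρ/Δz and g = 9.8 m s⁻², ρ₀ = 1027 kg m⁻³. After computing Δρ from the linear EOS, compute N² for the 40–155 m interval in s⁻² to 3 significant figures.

1.96 × 10⁻⁴ s⁻²

ΔT = -13.9 K, ΔS = -1.29 psu (deep − shallow).
Δρ/ρ₀ = −αΔT + βΔS = 3.336 × 10⁻³ − 1.032 × 10⁻³ = 2.304 × 10⁻³, so Δρ ≈ 2.366 kg m⁻³.
N² = (g/ρ₀)·Δρ/Δz = g·(Δρ/ρ₀)/Δz = 9.8 × 2.304 × 10⁻³ / 115 = 1.9634 × 10⁻⁴ s⁻² ≈ 1.96 × 10⁻⁴ s⁻².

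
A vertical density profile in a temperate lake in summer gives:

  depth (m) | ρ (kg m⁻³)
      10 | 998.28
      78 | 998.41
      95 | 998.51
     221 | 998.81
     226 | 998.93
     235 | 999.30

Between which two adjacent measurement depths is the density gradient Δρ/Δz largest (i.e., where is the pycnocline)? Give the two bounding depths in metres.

Compute the density gradient over each adjacent pair:
  10–78 m: Δρ/Δz = 0.13/68 = 1.9 × 10⁻³ kg m⁻⁴
  78–95 m: Δρ/Δz = 0.10/17 = 5.9 × 10⁻³ kg m⁻⁴
  95–221 m: Δρ/Δz = 0.30/126 = 2.4 × 10⁻³ kg m⁻⁴
  221–226 m: Δρ/Δz = 0.12/5 = 0.024 kg m⁻⁴
  226–235 m: Δρ/Δz = 0.37/9 = 0.041 kg m⁻⁴
The largest gradient is in the 226–235 m interval — the pycnocline.

226–235 m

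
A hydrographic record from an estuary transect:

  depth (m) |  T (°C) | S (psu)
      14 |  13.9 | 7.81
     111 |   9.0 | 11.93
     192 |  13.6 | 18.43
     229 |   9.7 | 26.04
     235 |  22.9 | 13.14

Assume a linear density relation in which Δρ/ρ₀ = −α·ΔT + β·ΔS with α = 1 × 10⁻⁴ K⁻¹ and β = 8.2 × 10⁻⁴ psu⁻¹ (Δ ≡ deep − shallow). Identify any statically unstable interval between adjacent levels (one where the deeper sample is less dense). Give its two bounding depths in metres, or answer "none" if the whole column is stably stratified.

Evaluate Δρ/ρ₀ = −αΔT + βΔS across each adjacent pair:
  14–111 m: −αΔT+βΔS = −(1 × 10⁻⁴)(-4.9)+(8.2 × 10⁻⁴)(+4.12) = 3.9 × 10⁻³ → stable
  111–192 m: −αΔT+βΔS = −(1 × 10⁻⁴)(+4.6)+(8.2 × 10⁻⁴)(+6.50) = 4.9 × 10⁻³ → stable
  192–229 m: −αΔT+βΔS = −(1 × 10⁻⁴)(-3.9)+(8.2 × 10⁻⁴)(+7.61) = 6.6 × 10⁻³ → stable
  229–235 m: −αΔT+βΔS = −(1 × 10⁻⁴)(+13.2)+(8.2 × 10⁻⁴)(-12.90) = -0.012 → UNSTABLE
The 229–235 m interval has Δρ < 0: lighter water underlies denser water.

229–235 m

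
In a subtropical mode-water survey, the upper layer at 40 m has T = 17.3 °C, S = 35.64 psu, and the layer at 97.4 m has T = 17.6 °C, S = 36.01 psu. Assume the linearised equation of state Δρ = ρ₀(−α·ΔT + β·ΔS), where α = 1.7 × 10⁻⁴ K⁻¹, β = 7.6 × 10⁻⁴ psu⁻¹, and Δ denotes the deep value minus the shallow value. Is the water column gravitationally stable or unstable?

ΔT = 17.6 − 17.3 = +0.3 K and ΔS = 36.01 − 35.64 = +0.37 psu (deep − shallow).
−αΔT = -5.10 × 10⁻⁵; βΔS = 2.812 × 10⁻⁴; sum Δρ/ρ₀ = 2.302 × 10⁻⁴.
Δρ/ρ₀ > 0, so Δρ > 0: deeper water is denser → statically stable.

stable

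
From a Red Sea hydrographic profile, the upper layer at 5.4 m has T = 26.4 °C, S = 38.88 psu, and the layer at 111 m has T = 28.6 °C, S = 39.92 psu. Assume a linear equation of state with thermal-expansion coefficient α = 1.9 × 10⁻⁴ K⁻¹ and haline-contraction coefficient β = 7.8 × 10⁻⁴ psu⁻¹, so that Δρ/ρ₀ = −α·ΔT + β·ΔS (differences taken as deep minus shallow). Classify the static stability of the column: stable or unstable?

ΔT = 28.6 − 26.4 = +2.2 K and ΔS = 39.92 − 38.88 = +1.04 psu (deep − shallow).
−αΔT = -4.18 × 10⁻⁴; βΔS = 8.112 × 10⁻⁴; sum Δρ/ρ₀ = 3.932 × 10⁻⁴.
Δρ/ρ₀ > 0, so Δρ > 0: deeper water is denser → statically stable.

stable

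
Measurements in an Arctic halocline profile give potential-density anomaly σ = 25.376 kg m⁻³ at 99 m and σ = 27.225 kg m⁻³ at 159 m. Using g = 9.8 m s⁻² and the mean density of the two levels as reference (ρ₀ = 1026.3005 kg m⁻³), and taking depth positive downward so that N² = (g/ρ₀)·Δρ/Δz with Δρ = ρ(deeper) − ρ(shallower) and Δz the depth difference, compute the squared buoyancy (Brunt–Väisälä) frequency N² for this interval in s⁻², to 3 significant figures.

Δρ = 1027.225 − 1025.376 = 1.849 kg m⁻³ over Δz = 159 − 99 = 60 m.
N² = (9.8/1026.3005) × (1.849/60) = 2.9426 × 10⁻⁴ s⁻² ≈ 2.94 × 10⁻⁴ s⁻².
N² > 0, so the interval is statically stable.

2.94 × 10⁻⁴ s⁻²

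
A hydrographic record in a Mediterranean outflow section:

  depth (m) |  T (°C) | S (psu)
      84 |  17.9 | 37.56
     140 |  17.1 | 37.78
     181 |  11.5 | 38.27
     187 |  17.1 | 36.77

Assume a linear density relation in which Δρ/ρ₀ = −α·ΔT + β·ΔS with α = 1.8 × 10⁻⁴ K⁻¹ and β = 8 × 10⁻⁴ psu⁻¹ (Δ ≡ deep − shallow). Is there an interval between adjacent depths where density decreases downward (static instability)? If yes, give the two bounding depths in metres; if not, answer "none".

181–187 m

Evaluate Δρ/ρ₀ = −αΔT + βΔS across each adjacent pair:
  84–140 m: −αΔT+βΔS = −(1.8 × 10⁻⁴)(-0.8)+(8 × 10⁻⁴)(+0.22) = 3.2 × 10⁻⁴ → stable
  140–181 m: −αΔT+βΔS = −(1.8 × 10⁻⁴)(-5.6)+(8 × 10⁻⁴)(+0.49) = 1.4 × 10⁻³ → stable
  181–187 m: −αΔT+βΔS = −(1.8 × 10⁻⁴)(+5.6)+(8 × 10⁻⁴)(-1.50) = -2.2 × 10⁻³ → UNSTABLE
The 181–187 m interval has Δρ < 0: lighter water underlies denser water.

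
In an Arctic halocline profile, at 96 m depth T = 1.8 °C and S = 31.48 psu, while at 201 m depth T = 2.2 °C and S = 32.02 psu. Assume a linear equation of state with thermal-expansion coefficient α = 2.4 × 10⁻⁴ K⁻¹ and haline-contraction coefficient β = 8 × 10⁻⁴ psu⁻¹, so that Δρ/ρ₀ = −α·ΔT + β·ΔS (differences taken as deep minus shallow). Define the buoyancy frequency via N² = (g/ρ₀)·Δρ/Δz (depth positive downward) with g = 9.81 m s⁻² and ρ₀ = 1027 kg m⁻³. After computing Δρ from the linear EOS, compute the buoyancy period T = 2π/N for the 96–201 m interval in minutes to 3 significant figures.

ΔT = +0.4 K, ΔS = +0.54 psu (deep − shallow).
Δρ/ρ₀ = −αΔT + βΔS = -9.60 × 10⁻⁵ + 4.32 × 10⁻⁴ = 3.36 × 10⁻⁴, so Δρ ≈ 0.3451 kg m⁻³.
N² = (g/ρ₀)·Δρ/Δz = g·(Δρ/ρ₀)/Δz = 9.81 × 3.36 × 10⁻⁴ / 105 = 3.1392 × 10⁻⁵ s⁻².
N = √(3.1392 × 10⁻⁵) = 5.6029 × 10⁻³ rad s⁻¹ → T = 2π/N = 1.1214 × 10³ s = 18.690 min ≈ 18.7 min.

18.7 min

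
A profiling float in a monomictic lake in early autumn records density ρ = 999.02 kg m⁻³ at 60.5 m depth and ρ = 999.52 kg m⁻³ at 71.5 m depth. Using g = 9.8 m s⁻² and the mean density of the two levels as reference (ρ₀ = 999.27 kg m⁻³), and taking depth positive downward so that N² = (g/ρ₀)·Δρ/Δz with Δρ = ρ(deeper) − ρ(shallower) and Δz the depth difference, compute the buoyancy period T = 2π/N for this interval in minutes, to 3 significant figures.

Δρ = 999.52 − 999.02 = 0.50 kg m⁻³ over Δz = 71.5 − 60.5 = 11 m.
N² = (9.8/999.27) × (0.50/11) = 4.4578 × 10⁻⁴ s⁻².
N = √(4.4578 × 10⁻⁴) = 0.021114 rad s⁻¹, so T = 2π/N = 297.58 s = 4.9597 min ≈ 4.96 min.

4.96 min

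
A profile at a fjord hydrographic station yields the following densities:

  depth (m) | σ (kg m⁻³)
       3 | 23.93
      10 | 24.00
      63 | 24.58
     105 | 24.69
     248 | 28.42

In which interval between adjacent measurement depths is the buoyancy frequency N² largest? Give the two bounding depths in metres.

Compute the density gradient over each adjacent pair:
  3–10 m: Δρ/Δz = 0.07/7 = 0.010 kg m⁻⁴
  10–63 m: Δρ/Δz = 0.58/53 = 0.011 kg m⁻⁴
  63–105 m: Δρ/Δz = 0.11/42 = 2.6 × 10⁻³ kg m⁻⁴
  105–248 m: Δρ/Δz = 3.73/143 = 0.026 kg m⁻⁴
The largest gradient is in the 105–248 m interval — the pycnocline.

105–248 m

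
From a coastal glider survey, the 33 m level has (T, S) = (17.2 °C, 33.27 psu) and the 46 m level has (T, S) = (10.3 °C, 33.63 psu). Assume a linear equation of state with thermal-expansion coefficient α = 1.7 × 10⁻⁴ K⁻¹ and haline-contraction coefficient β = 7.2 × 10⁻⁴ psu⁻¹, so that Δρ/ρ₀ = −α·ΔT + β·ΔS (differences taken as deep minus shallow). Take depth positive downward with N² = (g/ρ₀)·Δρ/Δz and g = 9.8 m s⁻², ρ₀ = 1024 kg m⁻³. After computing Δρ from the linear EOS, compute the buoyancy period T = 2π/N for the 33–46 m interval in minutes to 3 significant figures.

ΔT = -6.9 K, ΔS = +0.36 psu (deep − shallow).
Δρ/ρ₀ = −αΔT + βΔS = 1.173 × 10⁻³ + 2.592 × 10⁻⁴ = 1.4322 × 10⁻³, so Δρ ≈ 1.467 kg m⁻³.
N² = (g/ρ₀)·Δρ/Δz = g·(Δρ/ρ₀)/Δz = 9.8 × 1.4322 × 10⁻³ / 13 = 1.0797 × 10⁻³ s⁻².
N = √(1.0797 × 10⁻³) = 0.032859 rad s⁻¹ → T = 2π/N = 191.22 s = 3.1870 min ≈ 3.19 min.

3.19 min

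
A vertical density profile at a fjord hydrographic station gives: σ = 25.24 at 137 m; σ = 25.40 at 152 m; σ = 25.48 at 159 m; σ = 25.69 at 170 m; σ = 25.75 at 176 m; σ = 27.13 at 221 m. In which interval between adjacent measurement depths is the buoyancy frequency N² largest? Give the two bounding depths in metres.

Compute the density gradient over each adjacent pair:
  137–152 m: Δρ/Δz = 0.16/15 = 0.011 kg m⁻⁴
  152–159 m: Δρ/Δz = 0.08/7 = 0.011 kg m⁻⁴
  159–170 m: Δρ/Δz = 0.21/11 = 0.019 kg m⁻⁴
  170–176 m: Δρ/Δz = 0.06/6 = 0.010 kg m⁻⁴
  176–221 m: Δρ/Δz = 1.38/45 = 0.031 kg m⁻⁴
The largest gradient is in the 176–221 m interval — the pycnocline.

176–221 m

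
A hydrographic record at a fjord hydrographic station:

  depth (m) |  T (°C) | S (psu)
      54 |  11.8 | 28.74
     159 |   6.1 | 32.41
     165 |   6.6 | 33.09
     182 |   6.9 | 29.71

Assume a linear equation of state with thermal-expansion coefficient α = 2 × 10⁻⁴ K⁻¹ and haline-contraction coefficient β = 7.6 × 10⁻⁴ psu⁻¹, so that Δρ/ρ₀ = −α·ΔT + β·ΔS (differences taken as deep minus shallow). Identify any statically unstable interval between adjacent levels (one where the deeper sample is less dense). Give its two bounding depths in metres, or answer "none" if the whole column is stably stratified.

165–182 m

Evaluate Δρ/ρ₀ = −αΔT + βΔS across each adjacent pair:
  54–159 m: −αΔT+βΔS = −(2 × 10⁻⁴)(-5.7)+(7.6 × 10⁻⁴)(+3.67) = 3.9 × 10⁻³ → stable
  159–165 m: −αΔT+βΔS = −(2 × 10⁻⁴)(+0.5)+(7.6 × 10⁻⁴)(+0.68) = 4.2 × 10⁻⁴ → stable
  165–182 m: −αΔT+βΔS = −(2 × 10⁻⁴)(+0.3)+(7.6 × 10⁻⁴)(-3.38) = -2.6 × 10⁻³ → UNSTABLE
The 165–182 m interval has Δρ < 0: lighter water underlies denser water.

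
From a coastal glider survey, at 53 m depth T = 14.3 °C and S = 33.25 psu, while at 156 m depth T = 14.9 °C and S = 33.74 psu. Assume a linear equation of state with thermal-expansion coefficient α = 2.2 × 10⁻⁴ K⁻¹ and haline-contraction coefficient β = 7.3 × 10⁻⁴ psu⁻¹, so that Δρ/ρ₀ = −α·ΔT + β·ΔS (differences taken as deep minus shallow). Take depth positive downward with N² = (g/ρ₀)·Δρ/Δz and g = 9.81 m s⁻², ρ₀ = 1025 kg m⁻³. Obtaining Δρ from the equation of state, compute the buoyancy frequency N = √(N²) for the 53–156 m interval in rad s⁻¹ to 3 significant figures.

4.64 × 10⁻³ rad s⁻¹

ΔT = +0.6 K, ΔS = +0.49 psu (deep − shallow).
Δρ/ρ₀ = −αΔT + βΔS = -1.32 × 10⁻⁴ + 3.577 × 10⁻⁴ = 2.257 × 10⁻⁴, so Δρ ≈ 0.2313 kg m⁻³.
N² = (g/ρ₀)·Δρ/Δz = g·(Δρ/ρ₀)/Δz = 9.81 × 2.257 × 10⁻⁴ / 103 = 2.1496 × 10⁻⁵ s⁻².
N = √(2.1496 × 10⁻⁵) = 4.6364 × 10⁻³ rad s⁻¹ ≈ 4.64 × 10⁻³ rad s⁻¹.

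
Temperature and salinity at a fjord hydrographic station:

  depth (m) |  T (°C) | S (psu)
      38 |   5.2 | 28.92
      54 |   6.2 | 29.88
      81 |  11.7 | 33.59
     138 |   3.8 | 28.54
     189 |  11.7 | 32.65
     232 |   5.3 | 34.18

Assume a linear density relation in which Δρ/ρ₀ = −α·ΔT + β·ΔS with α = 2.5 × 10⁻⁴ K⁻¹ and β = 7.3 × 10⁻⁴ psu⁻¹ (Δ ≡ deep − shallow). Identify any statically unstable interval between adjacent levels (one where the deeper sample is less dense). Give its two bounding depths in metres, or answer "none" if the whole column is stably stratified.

81–138 m

Evaluate Δρ/ρ₀ = −αΔT + βΔS across each adjacent pair:
  38–54 m: −αΔT+βΔS = −(2.5 × 10⁻⁴)(+1.0)+(7.3 × 10⁻⁴)(+0.96) = 4.5 × 10⁻⁴ → stable
  54–81 m: −αΔT+βΔS = −(2.5 × 10⁻⁴)(+5.5)+(7.3 × 10⁻⁴)(+3.71) = 1.3 × 10⁻³ → stable
  81–138 m: −αΔT+βΔS = −(2.5 × 10⁻⁴)(-7.9)+(7.3 × 10⁻⁴)(-5.05) = -1.7 × 10⁻³ → UNSTABLE
  138–189 m: −αΔT+βΔS = −(2.5 × 10⁻⁴)(+7.9)+(7.3 × 10⁻⁴)(+4.11) = 1.0 × 10⁻³ → stable
  189–232 m: −αΔT+βΔS = −(2.5 × 10⁻⁴)(-6.4)+(7.3 × 10⁻⁴)(+1.53) = 2.7 × 10⁻³ → stable
The 81–138 m interval has Δρ < 0: lighter water underlies denser water.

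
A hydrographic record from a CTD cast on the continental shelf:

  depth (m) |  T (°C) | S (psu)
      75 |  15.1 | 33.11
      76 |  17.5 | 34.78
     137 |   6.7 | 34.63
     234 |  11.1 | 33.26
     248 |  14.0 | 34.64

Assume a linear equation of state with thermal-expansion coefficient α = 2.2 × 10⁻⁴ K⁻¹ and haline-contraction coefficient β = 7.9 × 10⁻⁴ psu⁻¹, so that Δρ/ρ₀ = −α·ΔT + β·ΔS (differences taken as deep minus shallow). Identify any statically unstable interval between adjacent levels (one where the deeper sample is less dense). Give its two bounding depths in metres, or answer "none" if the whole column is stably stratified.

Evaluate Δρ/ρ₀ = −αΔT + βΔS across each adjacent pair:
  75–76 m: −αΔT+βΔS = −(2.2 × 10⁻⁴)(+2.4)+(7.9 × 10⁻⁴)(+1.67) = 7.9 × 10⁻⁴ → stable
  76–137 m: −αΔT+βΔS = −(2.2 × 10⁻⁴)(-10.8)+(7.9 × 10⁻⁴)(-0.15) = 2.3 × 10⁻³ → stable
  137–234 m: −αΔT+βΔS = −(2.2 × 10⁻⁴)(+4.4)+(7.9 × 10⁻⁴)(-1.37) = -2.1 × 10⁻³ → UNSTABLE
  234–248 m: −αΔT+βΔS = −(2.2 × 10⁻⁴)(+2.9)+(7.9 × 10⁻⁴)(+1.38) = 4.5 × 10⁻⁴ → stable
The 137–234 m interval has Δρ < 0: lighter water underlies denser water.

137–234 m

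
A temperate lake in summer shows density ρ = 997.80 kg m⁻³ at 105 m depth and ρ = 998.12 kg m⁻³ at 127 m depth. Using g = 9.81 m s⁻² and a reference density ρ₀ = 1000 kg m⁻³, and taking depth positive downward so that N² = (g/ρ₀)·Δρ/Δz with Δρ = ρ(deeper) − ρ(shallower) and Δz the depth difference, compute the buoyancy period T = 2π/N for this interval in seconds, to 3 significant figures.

Δρ = 998.12 − 997.80 = 0.32 kg m⁻³ over Δz = 127 − 105 = 22 m.
N² = (9.81/1000) × (0.32/22) = 1.4269 × 10⁻⁴ s⁻².
N = √(1.4269 × 10⁻⁴) = 0.011945 rad s⁻¹, so T = 2π/N = 526.01 s ≈ 526 s.

526 s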